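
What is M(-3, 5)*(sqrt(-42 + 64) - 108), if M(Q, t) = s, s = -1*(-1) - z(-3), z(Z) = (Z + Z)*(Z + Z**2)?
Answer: -3996 + 37*sqrt(22) ≈ -3822.5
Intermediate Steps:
z(Z) = 2*Z*(Z + Z**2) (z(Z) = (2*Z)*(Z + Z**2) = 2*Z*(Z + Z**2))
s = 37 (s = -1*(-1) - 2*(-3)**2*(1 - 3) = 1 - 2*9*(-2) = 1 - 1*(-36) = 1 + 36 = 37)
M(Q, t) = 37
M(-3, 5)*(sqrt(-42 + 64) - 108) = 37*(sqrt(-42 + 64) - 108) = 37*(sqrt(22) - 108) = 37*(-108 + sqrt(22)) = -3996 + 37*sqrt(22)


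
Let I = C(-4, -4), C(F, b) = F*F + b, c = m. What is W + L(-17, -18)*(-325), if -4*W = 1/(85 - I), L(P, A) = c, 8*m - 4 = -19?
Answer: 355873/584 ≈ 609.37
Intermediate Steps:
m = -15/8 (m = 1/2 + (1/8)*(-19) = 1/2 - 19/8 = -15/8 ≈ -1.8750)
c = -15/8 ≈ -1.8750
C(F, b) = b + F**2 (C(F, b) = F**2 + b = b + F**2)
I = 12 (I = -4 + (-4)**2 = -4 + 16 = 12)
L(P, A) = -15/8
W = -1/292 (W = -1/(4*(85 - 1*12)) = -1/(4*(85 - 12)) = -1/4/73 = -1/4*1/73 = -1/292 ≈ -0.0034247)
W + L(-17, -18)*(-325) = -1/292 - 15/8*(-325) = -1/292 + 4875/8 = 355873/584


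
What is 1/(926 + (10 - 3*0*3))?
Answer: 1/936 ≈ 0.0010684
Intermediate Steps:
1/(926 + (10 - 3*0*3)) = 1/(926 + (10 + 0*3)) = 1/(926 + (10 + 0)) = 1/(926 + 10) = 1/936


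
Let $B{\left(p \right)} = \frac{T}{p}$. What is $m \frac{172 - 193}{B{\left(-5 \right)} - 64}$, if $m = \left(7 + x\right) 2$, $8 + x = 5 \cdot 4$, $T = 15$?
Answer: $\frac{798}{67} \approx 11.91$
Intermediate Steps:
$x = 12$ ($x = -8 + 5 \cdot 4 = -8 + 20 = 12$)
$B{\left(p \right)} = \frac{15}{p}$
$m = 38$ ($m = \left(7 + 12\right) 2 = 19 \cdot 2 = 38$)
$m \frac{172 - 193}{B{\left(-5 \right)} - 64} = 38 \frac{172 - 193}{\frac{15}{-5} - 64} = 38 \left(- \frac{21}{15 \left(- \frac{1}{5}\right) - 64}\right) = 38 \left(- \frac{21}{-3 - 64}\right) = 38 \left(- \frac{21}{-67}\right) = 38 \left(\left(-21\right) \left(- \frac{1}{67}\right)\right) = 38 \cdot \frac{21}{67} = \frac{798}{67}$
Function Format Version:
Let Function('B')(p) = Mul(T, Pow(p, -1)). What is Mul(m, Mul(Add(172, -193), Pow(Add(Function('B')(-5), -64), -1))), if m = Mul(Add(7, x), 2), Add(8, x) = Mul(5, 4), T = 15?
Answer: Rational(798, 67) ≈ 11.910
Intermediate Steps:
x = 12 (x = Add(-8, Mul(5, 4)) = Add(-8, 20) = 12)
Function('B')(p) = Mul(15, Pow(p, -1))
m = 38 (m = Mul(Add(7, 12), 2) = Mul(19, 2) = 38)
Mul(m, Mul(Add(172, -193), Pow(Add(Function('B')(-5), -64), -1))) = Mul(38, Mul(Add(172, -193), Pow(Add(Mul(15, Pow(-5, -1)), -64), -1))) = Mul(38, Mul(-21, Pow(Add(Mul(15, Rational(-1, 5)), -64), -1))) = Mul(38, Mul(-21, Pow(Add(-3, -64), -1))) = Mul(38, Mul(-21, Pow(-67, -1))) = Mul(38, Mul(-21, Rational(-1, 67))) = Mul(38, Rational(21, 67)) = Rational(798, 67)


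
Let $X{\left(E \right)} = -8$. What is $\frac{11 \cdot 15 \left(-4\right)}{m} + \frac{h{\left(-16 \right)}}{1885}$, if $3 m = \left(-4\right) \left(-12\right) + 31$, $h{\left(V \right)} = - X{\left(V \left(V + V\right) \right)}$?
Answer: $- \frac{3731668}{148915} \approx -25.059$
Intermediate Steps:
$h{\left(V \right)} = 8$ ($h{\left(V \right)} = \left(-1\right) \left(-8\right) = 8$)
$m = \frac{79}{3}$ ($m = \frac{\left(-4\right) \left(-12\right) + 31}{3} = \frac{48 + 31}{3} = \frac{1}{3} \cdot 79 = \frac{79}{3} \approx 26.333$)
$\frac{11 \cdot 15 \left(-4\right)}{m} + \frac{h{\left(-16 \right)}}{1885} = \frac{11 \cdot 15 \left(-4\right)}{\frac{79}{3}} + \frac{8}{1885} = 165 \left(-4\right) \frac{3}{79} + 8 \cdot \frac{1}{1885} = \left(-660\right) \frac{3}{79} + \frac{8}{1885} = - \frac{1980}{79} + \frac{8}{1885} = - \frac{3731668}{148915}$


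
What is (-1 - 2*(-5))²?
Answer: 81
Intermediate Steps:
(-1 - 2*(-5))² = (-1 + 10)² = 9² = 81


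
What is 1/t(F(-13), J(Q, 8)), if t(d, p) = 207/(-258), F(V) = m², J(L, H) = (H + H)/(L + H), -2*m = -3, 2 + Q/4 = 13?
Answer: -86/69 ≈ -1.2464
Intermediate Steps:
Q = 44 (Q = -8 + 4*13 = -8 + 52 = 44)
m = 3/2 (m = -½*(-3) = 3/2 ≈ 1.5000)
J(L, H) = 2*H/(H + L) (J(L, H) = (2*H)/(H + L) = 2*H/(H + L))
F(V) = 9/4 (F(V) = (3/2)² = 9/4)
t(d, p) = -69/86 (t(d, p) = 207*(-1/258) = -69/86)
1/t(F(-13), J(Q, 8)) = 1/(-69/86) = -86/69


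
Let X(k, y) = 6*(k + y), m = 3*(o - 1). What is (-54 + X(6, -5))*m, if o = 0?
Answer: 144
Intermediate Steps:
m = -3 (m = 3*(0 - 1) = 3*(-1) = -3)
X(k, y) = 6*k + 6*y
(-54 + X(6, -5))*m = (-54 + (6*6 + 6*(-5)))*(-3) = (-54 + (36 - 30))*(-3) = (-54 + 6)*(-3) = -48*(-3) = 144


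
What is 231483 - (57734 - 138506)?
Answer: 312255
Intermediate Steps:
231483 - (57734 - 138506) = 231483 - 1*(-80772) = 231483 + 80772 = 312255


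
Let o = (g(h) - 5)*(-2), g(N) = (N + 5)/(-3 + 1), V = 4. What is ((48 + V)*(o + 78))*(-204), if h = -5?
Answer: -933504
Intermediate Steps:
g(N) = -5/2 - N/2 (g(N) = (5 + N)/(-2) = (5 + N)*(-½) = -5/2 - N/2)
o = 10 (o = ((-5/2 - ½*(-5)) - 5)*(-2) = ((-5/2 + 5/2) - 5)*(-2) = (0 - 5)*(-2) = -5*(-2) = 10)
((48 + V)*(o + 78))*(-204) = ((48 + 4)*(10 + 78))*(-204) = (52*88)*(-204) = 4576*(-204) = -933504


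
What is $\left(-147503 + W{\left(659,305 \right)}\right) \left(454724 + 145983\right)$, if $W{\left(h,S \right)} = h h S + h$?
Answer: $79478858964727$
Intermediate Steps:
$W{\left(h,S \right)} = h + S h^{2}$ ($W{\left(h,S \right)} = h^{2} S + h = S h^{2} + h = h + S h^{2}$)
$\left(-147503 + W{\left(659,305 \right)}\right) \left(454724 + 145983\right) = \left(-147503 + 659 \left(1 + 305 \cdot 659\right)\right) \left(454724 + 145983\right) = \left(-147503 + 659 \left(1 + 200995\right)\right) 600707 = \left(-147503 + 659 \cdot 200996\right) 600707 = \left(-147503 + 132456364\right) 600707 = 132308861 \cdot 600707 = 79478858964727$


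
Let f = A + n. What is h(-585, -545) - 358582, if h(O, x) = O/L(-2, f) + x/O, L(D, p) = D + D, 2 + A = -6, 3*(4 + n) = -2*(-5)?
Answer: -167747495/468 ≈ -3.5844e+5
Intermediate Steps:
n = -2/3 (n = -4 + (-2*(-5))/3 = -4 + (1/3)*10 = -4 + 10/3 = -2/3 ≈ -0.66667)
A = -8 (A = -2 - 6 = -8)
f = -26/3 (f = -8 - 2/3 = -26/3 ≈ -8.6667)
L(D, p) = 2*D
h(O, x) = -O/4 + x/O (h(O, x) = O/((2*(-2))) + x/O = O/(-4) + x/O = O*(-1/4) + x/O = -O/4 + x/O)
h(-585, -545) - 358582 = (-1/4*(-585) - 545/(-585)) - 358582 = (585/4 - 545*(-1/585)) - 358582 = (585/4 + 109/117) - 358582 = 68881/468 - 358582 = -167747495/468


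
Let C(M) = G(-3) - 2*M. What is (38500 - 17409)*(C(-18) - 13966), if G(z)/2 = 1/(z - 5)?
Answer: -1175211611/4 ≈ -2.9380e+8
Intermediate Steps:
G(z) = 2/(-5 + z) (G(z) = 2/(z - 5) = 2/(-5 + z))
C(M) = -1/4 - 2*M (C(M) = 2/(-5 - 3) - 2*M = 2/(-8) - 2*M = 2*(-1/8) - 2*M = -1/4 - 2*M)
(38500 - 17409)*(C(-18) - 13966) = (38500 - 17409)*((-1/4 - 2*(-18)) - 13966) = 21091*((-1/4 + 36) - 13966) = 21091*(143/4 - 13966) = 21091*(-55721/4) = -1175211611/4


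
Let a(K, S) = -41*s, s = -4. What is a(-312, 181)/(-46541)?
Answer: -164/46541 ≈ -0.0035238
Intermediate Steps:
a(K, S) = 164 (a(K, S) = -41*(-4) = 164)
a(-312, 181)/(-46541) = 164/(-46541) = 164*(-1/46541) = -164/46541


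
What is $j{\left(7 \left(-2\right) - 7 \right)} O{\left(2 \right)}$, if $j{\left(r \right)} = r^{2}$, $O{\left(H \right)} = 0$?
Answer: $0$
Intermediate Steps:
$j{\left(7 \left(-2\right) - 7 \right)} O{\left(2 \right)} = \left(7 \left(-2\right) - 7\right)^{2} \cdot 0 = \left(-14 - 7\right)^{2} \cdot 0 = \left(-21\right)^{2} \cdot 0 = 441 \cdot 0 = 0$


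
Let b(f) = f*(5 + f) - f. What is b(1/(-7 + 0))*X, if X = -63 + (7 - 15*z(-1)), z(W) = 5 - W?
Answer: 3942/49 ≈ 80.449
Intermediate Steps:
X = -146 (X = -63 + (7 - 15*(5 - 1*(-1))) = -63 + (7 - 15*(5 + 1)) = -63 + (7 - 15*6) = -63 + (7 - 90) = -63 - 83 = -146)
b(f) = -f + f*(5 + f)
b(1/(-7 + 0))*X = ((4 + 1/(-7 + 0))/(-7 + 0))*(-146) = ((4 + 1/(-7))/(-7))*(-146) = -(4 - 1/7)/7*(-146) = -1/7*27/7*(-146) = -27/49*(-146) = 3942/49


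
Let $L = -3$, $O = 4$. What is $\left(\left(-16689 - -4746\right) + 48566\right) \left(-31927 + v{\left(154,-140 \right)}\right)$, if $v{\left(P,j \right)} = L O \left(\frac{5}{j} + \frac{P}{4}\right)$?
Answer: $- \frac{8303166560}{7} \approx -1.1862 \cdot 10^{9}$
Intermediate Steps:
$v{\left(P,j \right)} = - \frac{60}{j} - 3 P$ ($v{\left(P,j \right)} = \left(-3\right) 4 \left(\frac{5}{j} + \frac{P}{4}\right) = - 12 \left(\frac{5}{j} + P \frac{1}{4}\right) = - 12 \left(\frac{5}{j} + \frac{P}{4}\right) = - \frac{60}{j} - 3 P$)
$\left(\left(-16689 - -4746\right) + 48566\right) \left(-31927 + v{\left(154,-140 \right)}\right) = \left(\left(-16689 - -4746\right) + 48566\right) \left(-31927 - \left(462 + \frac{60}{-140}\right)\right) = \left(\left(-16689 + 4746\right) + 48566\right) \left(-31927 - \frac{3231}{7}\right) = \left(-11943 + 48566\right) \left(-31927 + \left(\frac{3}{7} - 462\right)\right) = 36623 \left(-31927 - \frac{3231}{7}\right) = 36623 \left(- \frac{226720}{7}\right) = - \frac{8303166560}{7}$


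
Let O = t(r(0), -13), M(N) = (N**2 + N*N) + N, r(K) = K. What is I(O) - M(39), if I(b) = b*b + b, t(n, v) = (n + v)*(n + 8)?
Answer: 7631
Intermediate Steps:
t(n, v) = (8 + n)*(n + v) (t(n, v) = (n + v)*(8 + n) = (8 + n)*(n + v))
M(N) = N + 2*N**2 (M(N) = (N**2 + N**2) + N = 2*N**2 + N = N + 2*N**2)
O = -104 (O = 0**2 + 8*0 + 8*(-13) + 0*(-13) = 0 + 0 - 104 + 0 = -104)
I(b) = b + b**2 (I(b) = b**2 + b = b + b**2)
I(O) - M(39) = -104*(1 - 104) - 39*(1 + 2*39) = -104*(-103) - 39*(1 + 78) = 10712 - 39*79 = 10712 - 1*3081 = 10712 - 3081 = 7631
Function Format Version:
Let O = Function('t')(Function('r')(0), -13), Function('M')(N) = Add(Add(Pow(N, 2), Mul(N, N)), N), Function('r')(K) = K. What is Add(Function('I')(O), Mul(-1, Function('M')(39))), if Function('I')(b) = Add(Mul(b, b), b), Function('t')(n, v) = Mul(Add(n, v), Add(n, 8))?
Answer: 7631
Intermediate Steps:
Function('t')(n, v) = Mul(Add(8, n), Add(n, v)) (Function('t')(n, v) = Mul(Add(n, v), Add(8, n)) = Mul(Add(8, n), Add(n, v)))
Function('M')(N) = Add(N, Mul(2, Pow(N, 2))) (Function('M')(N) = Add(Add(Pow(N, 2), Pow(N, 2)), N) = Add(Mul(2, Pow(N, 2)), N) = Add(N, Mul(2, Pow(N, 2))))
O = -104 (O = Add(Pow(0, 2), Mul(8, 0), Mul(8, -13), Mul(0, -13)) = Add(0, 0, -104, 0) = -104)
Function('I')(b) = Add(b, Pow(b, 2)) (Function('I')(b) = Add(Pow(b, 2), b) = Add(b, Pow(b, 2)))
Add(Function('I')(O), Mul(-1, Function('M')(39))) = Add(Mul(-104, Add(1, -104)), Mul(-1, Mul(39, Add(1, Mul(2, 39))))) = Add(Mul(-104, -103), Mul(-1, Mul(39, Add(1, 78)))) = Add(10712, Mul(-1, Mul(39, 79))) = Add(10712, Mul(-1, 3081)) = Add(10712, -3081) = 7631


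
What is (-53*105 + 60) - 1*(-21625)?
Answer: 16120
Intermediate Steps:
(-53*105 + 60) - 1*(-21625) = (-5565 + 60) + 21625 = -5505 + 21625 = 16120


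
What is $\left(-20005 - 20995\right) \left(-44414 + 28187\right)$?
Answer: $665307000$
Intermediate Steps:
$\left(-20005 - 20995\right) \left(-44414 + 28187\right) = \left(-41000\right) \left(-16227\right) = 665307000$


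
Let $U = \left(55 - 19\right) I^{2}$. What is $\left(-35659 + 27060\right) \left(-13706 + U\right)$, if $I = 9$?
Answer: $92783210$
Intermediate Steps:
$U = 2916$ ($U = \left(55 - 19\right) 9^{2} = 36 \cdot 81 = 2916$)
$\left(-35659 + 27060\right) \left(-13706 + U\right) = \left(-35659 + 27060\right) \left(-13706 + 2916\right) = \left(-8599\right) \left(-10790\right) = 92783210$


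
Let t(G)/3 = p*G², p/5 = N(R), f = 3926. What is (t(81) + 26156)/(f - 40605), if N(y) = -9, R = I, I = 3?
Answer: 859579/36679 ≈ 23.435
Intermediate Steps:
R = 3
p = -45 (p = 5*(-9) = -45)
t(G) = -135*G² (t(G) = 3*(-45*G²) = -135*G²)
(t(81) + 26156)/(f - 40605) = (-135*81² + 26156)/(3926 - 40605) = (-135*6561 + 26156)/(-36679) = (-885735 + 26156)*(-1/36679) = -859579*(-1/36679) = 859579/36679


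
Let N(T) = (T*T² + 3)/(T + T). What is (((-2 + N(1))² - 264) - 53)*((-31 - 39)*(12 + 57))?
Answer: 1531110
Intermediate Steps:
N(T) = (3 + T³)/(2*T) (N(T) = (T³ + 3)/((2*T)) = (3 + T³)*(1/(2*T)) = (3 + T³)/(2*T))
(((-2 + N(1))² - 264) - 53)*((-31 - 39)*(12 + 57)) = (((-2 + (½)*(3 + 1³)/1)² - 264) - 53)*((-31 - 39)*(12 + 57)) = (((-2 + (½)*1*(3 + 1))² - 264) - 53)*(-70*69) = (((-2 + (½)*1*4)² - 264) - 53)*(-4830) = (((-2 + 2)² - 264) - 53)*(-4830) = ((0² - 264) - 53)*(-4830) = ((0 - 264) - 53)*(-4830) = (-264 - 53)*(-4830) = -317*(-4830) = 1531110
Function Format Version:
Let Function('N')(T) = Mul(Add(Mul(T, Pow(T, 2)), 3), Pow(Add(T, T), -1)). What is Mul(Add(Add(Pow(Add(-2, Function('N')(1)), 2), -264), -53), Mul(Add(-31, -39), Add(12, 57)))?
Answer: 1531110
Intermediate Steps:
Function('N')(T) = Mul(Rational(1, 2), Pow(T, -1), Add(3, Pow(T, 3))) (Function('N')(T) = Mul(Add(Pow(T, 3), 3), Pow(Mul(2, T), -1)) = Mul(Add(3, Pow(T, 3)), Mul(Rational(1, 2), Pow(T, -1))) = Mul(Rational(1, 2), Pow(T, -1), Add(3, Pow(T, 3))))
Mul(Add(Add(Pow(Add(-2, Function('N')(1)), 2), -264), -53), Mul(Add(-31, -39), Add(12, 57))) = Mul(Add(Add(Pow(Add(-2, Mul(Rational(1, 2), Pow(1, -1), Add(3, Pow(1, 3)))), 2), -264), -53), Mul(Add(-31, -39), Add(12, 57))) = Mul(Add(Add(Pow(Add(-2, Mul(Rational(1, 2), 1, Add(3, 1))), 2), -264), -53), Mul(-70, 69)) = Mul(Add(Add(Pow(Add(-2, Mul(Rational(1, 2), 1, 4)), 2), -264), -53), -4830) = Mul(Add(Add(Pow(Add(-2, 2), 2), -264), -53), -4830) = Mul(Add(Add(Pow(0, 2), -264), -53), -4830) = Mul(Add(Add(0, -264), -53), -4830) = Mul(Add(-264, -53), -4830) = Mul(-317, -4830) = 1531110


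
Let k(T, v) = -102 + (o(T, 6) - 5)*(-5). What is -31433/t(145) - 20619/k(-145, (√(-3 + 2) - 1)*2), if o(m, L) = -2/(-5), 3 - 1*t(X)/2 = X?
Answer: 105557/284 ≈ 371.68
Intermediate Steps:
t(X) = 6 - 2*X
o(m, L) = ⅖ (o(m, L) = -2*(-⅕) = ⅖)
k(T, v) = -79 (k(T, v) = -102 + (⅖ - 5)*(-5) = -102 - 23/5*(-5) = -102 + 23 = -79)
-31433/t(145) - 20619/k(-145, (√(-3 + 2) - 1)*2) = -31433/(6 - 2*145) - 20619/(-79) = -31433/(6 - 290) - 20619*(-1/79) = -31433/(-284) + 261 = -31433*(-1/284) + 261 = 31433/284 + 261 = 105557/284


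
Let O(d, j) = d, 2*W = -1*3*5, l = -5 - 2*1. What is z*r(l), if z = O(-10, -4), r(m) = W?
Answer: 75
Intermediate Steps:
l = -7 (l = -5 - 2 = -7)
W = -15/2 (W = (-1*3*5)/2 = (-3*5)/2 = (½)*(-15) = -15/2 ≈ -7.5000)
r(m) = -15/2
z = -10
z*r(l) = -10*(-15/2) = 75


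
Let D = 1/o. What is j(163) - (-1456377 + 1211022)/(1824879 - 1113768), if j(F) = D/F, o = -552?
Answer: 7358450123/21327641112 ≈ 0.34502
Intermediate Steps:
D = -1/552 (D = 1/(-552) = -1/552 ≈ -0.0018116)
j(F) = -1/(552*F)
j(163) - (-1456377 + 1211022)/(1824879 - 1113768) = -1/552/163 - (-1456377 + 1211022)/(1824879 - 1113768) = -1/552*1/163 - (-245355)/711111 = -1/89976 - (-245355)/711111 = -1/89976 - 1*(-81785/237037) = -1/89976 + 81785/237037 = 7358450123/21327641112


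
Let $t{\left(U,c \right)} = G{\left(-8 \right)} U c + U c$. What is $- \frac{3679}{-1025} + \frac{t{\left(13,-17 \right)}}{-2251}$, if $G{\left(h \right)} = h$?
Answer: $\frac{6695754}{2307275} \approx 2.902$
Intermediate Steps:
$t{\left(U,c \right)} = - 7 U c$ ($t{\left(U,c \right)} = - 8 U c + U c = - 7 U c$)
$- \frac{3679}{-1025} + \frac{t{\left(13,-17 \right)}}{-2251} = - \frac{3679}{-1025} + \frac{\left(-7\right) 13 \left(-17\right)}{-2251} = \left(-3679\right) \left(- \frac{1}{1025}\right) + 1547 \left(- \frac{1}{2251}\right) = \frac{3679}{1025} - \frac{1547}{2251} = \frac{6695754}{2307275}$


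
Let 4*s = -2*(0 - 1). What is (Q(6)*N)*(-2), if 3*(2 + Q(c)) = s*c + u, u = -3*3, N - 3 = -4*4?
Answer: -104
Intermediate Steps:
N = -13 (N = 3 - 4*4 = 3 - 16 = -13)
s = 1/2 (s = (-2*(0 - 1))/4 = (-2*(-1))/4 = (1/4)*2 = 1/2 ≈ 0.50000)
u = -9
Q(c) = -5 + c/6 (Q(c) = -2 + (c/2 - 9)/3 = -2 + (-9 + c/2)/3 = -2 + (-3 + c/6) = -5 + c/6)
(Q(6)*N)*(-2) = ((-5 + (1/6)*6)*(-13))*(-2) = ((-5 + 1)*(-13))*(-2) = -4*(-13)*(-2) = 52*(-2) = -104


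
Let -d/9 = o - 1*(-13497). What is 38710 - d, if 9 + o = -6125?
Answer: 104977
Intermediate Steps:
o = -6134 (o = -9 - 6125 = -6134)
d = -66267 (d = -9*(-6134 - 1*(-13497)) = -9*(-6134 + 13497) = -9*7363 = -66267)
38710 - d = 38710 - 1*(-66267) = 38710 + 66267 = 104977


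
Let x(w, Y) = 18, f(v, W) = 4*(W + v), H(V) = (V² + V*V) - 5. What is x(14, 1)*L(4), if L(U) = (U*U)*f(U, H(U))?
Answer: 35712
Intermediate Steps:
H(V) = -5 + 2*V² (H(V) = (V² + V²) - 5 = 2*V² - 5 = -5 + 2*V²)
f(v, W) = 4*W + 4*v
L(U) = U²*(-20 + 4*U + 8*U²) (L(U) = (U*U)*(4*(-5 + 2*U²) + 4*U) = U²*((-20 + 8*U²) + 4*U) = U²*(-20 + 4*U + 8*U²))
x(14, 1)*L(4) = 18*(4*4²*(-5 + 4 + 2*4²)) = 18*(4*16*(-5 + 4 + 2*16)) = 18*(4*16*(-5 + 4 + 32)) = 18*(4*16*31) = 18*1984 = 35712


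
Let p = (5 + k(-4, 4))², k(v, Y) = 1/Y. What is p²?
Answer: 194481/256 ≈ 759.69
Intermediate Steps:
p = 441/16 (p = (5 + 1/4)² = (5 + ¼)² = (21/4)² = 441/16 ≈ 27.563)
p² = (441/16)² = 194481/256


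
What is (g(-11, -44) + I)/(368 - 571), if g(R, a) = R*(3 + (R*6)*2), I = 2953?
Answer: -4372/203 ≈ -21.537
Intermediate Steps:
g(R, a) = R*(3 + 12*R) (g(R, a) = R*(3 + (6*R)*2) = R*(3 + 12*R))
(g(-11, -44) + I)/(368 - 571) = (3*(-11)*(1 + 4*(-11)) + 2953)/(368 - 571) = (3*(-11)*(1 - 44) + 2953)/(-203) = (3*(-11)*(-43) + 2953)*(-1/203) = (1419 + 2953)*(-1/203) = 4372*(-1/203) = -4372/203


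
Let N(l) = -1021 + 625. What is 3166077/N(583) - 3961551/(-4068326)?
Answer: -2146510767151/268509516 ≈ -7994.2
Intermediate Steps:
N(l) = -396
3166077/N(583) - 3961551/(-4068326) = 3166077/(-396) - 3961551/(-4068326) = 3166077*(-1/396) - 3961551*(-1/4068326) = -1055359/132 + 3961551/4068326 = -2146510767151/268509516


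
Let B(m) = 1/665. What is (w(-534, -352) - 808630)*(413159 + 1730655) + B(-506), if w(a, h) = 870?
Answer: -1151571985765599/665 ≈ -1.7317e+12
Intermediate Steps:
B(m) = 1/665
(w(-534, -352) - 808630)*(413159 + 1730655) + B(-506) = (870 - 808630)*(413159 + 1730655) + 1/665 = -807760*2143814 + 1/665 = -1731687196640 + 1/665 = -1151571985765599/665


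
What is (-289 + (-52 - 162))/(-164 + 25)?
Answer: 503/139 ≈ 3.6187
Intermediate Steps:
(-289 + (-52 - 162))/(-164 + 25) = (-289 - 214)/(-139) = -503*(-1/139) = 503/139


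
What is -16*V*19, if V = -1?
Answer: 304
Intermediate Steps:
-16*V*19 = -16*(-1)*19 = 16*19 = 304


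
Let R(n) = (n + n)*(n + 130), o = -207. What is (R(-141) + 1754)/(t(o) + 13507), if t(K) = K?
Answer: 1214/3325 ≈ 0.36511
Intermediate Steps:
R(n) = 2*n*(130 + n) (R(n) = (2*n)*(130 + n) = 2*n*(130 + n))
(R(-141) + 1754)/(t(o) + 13507) = (2*(-141)*(130 - 141) + 1754)/(-207 + 13507) = (2*(-141)*(-11) + 1754)/13300 = (3102 + 1754)*(1/13300) = 4856*(1/13300) = 1214/3325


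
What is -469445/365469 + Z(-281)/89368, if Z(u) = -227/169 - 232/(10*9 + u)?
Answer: -104170311407917/81097843008936 ≈ -1.2845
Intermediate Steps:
Z(u) = -227/169 - 232/(90 + u) (Z(u) = -227*1/169 - 232/(90 + u) = -227/169 - 232/(90 + u))
-469445/365469 + Z(-281)/89368 = -469445/365469 + ((-59638 - 227*(-281))/(169*(90 - 281)))/89368 = -469445*1/365469 + ((1/169)*(-59638 + 63787)/(-191))*(1/89368) = -469445/365469 + ((1/169)*(-1/191)*4149)*(1/89368) = -469445/365469 - 4149/32279*1/89368 = -469445/365469 - 4149/2884709672 = -104170311407917/81097843008936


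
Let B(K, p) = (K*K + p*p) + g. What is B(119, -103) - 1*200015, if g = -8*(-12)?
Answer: -175149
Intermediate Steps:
g = 96
B(K, p) = 96 + K² + p² (B(K, p) = (K*K + p*p) + 96 = (K² + p²) + 96 = 96 + K² + p²)
B(119, -103) - 1*200015 = (96 + 119² + (-103)²) - 1*200015 = (96 + 14161 + 10609) - 200015 = 24866 - 200015 = -175149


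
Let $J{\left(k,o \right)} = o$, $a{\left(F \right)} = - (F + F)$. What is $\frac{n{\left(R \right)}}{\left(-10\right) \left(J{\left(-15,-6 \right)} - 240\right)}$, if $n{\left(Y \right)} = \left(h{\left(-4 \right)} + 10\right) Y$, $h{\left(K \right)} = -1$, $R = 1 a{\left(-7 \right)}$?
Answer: $\frac{21}{410} \approx 0.05122$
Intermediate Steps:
$a{\left(F \right)} = - 2 F$
$R = 14$ ($R = 1 \left(\left(-2\right) \left(-7\right)\right) = 1 \cdot 14 = 14$)
$n{\left(Y \right)} = 9 Y$ ($n{\left(Y \right)} = \left(-1 + 10\right) Y = 9 Y$)
$\frac{n{\left(R \right)}}{\left(-10\right) \left(J{\left(-15,-6 \right)} - 240\right)} = \frac{9 \cdot 14}{\left(-10\right) \left(-6 - 240\right)} = \frac{126}{\left(-10\right) \left(-246\right)} = \frac{126}{2460} = 126 \cdot \frac{1}{2460} = \frac{21}{410}$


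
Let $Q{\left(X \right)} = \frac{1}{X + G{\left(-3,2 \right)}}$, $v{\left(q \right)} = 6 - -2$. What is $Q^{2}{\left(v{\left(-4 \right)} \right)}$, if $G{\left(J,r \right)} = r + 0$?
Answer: $\frac{1}{100} \approx 0.01$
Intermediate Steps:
$G{\left(J,r \right)} = r$
$v{\left(q \right)} = 8$ ($v{\left(q \right)} = 6 + 2 = 8$)
$Q{\left(X \right)} = \frac{1}{2 + X}$ ($Q{\left(X \right)} = \frac{1}{X + 2} = \frac{1}{2 + X}$)
$Q^{2}{\left(v{\left(-4 \right)} \right)} = \left(\frac{1}{2 + 8}\right)^{2} = \left(\frac{1}{10}\right)^{2} = \frac{1}{100}$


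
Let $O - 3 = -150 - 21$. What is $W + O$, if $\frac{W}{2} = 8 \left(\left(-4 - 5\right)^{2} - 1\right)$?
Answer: $1112$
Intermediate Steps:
$W = 1280$ ($W = 2 \cdot 8 \left(\left(-4 - 5\right)^{2} - 1\right) = 2 \cdot 8 \left(\left(-9\right)^{2} - 1\right) = 2 \cdot 8 \left(81 - 1\right) = 2 \cdot 8 \cdot 80 = 2 \cdot 640 = 1280$)
$O = -168$ ($O = 3 - 171 = -168$)
$W + O = 1280 - 168 = 1112$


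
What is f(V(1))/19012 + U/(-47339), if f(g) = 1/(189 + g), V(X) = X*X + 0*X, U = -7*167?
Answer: 4222802659/171001722920 ≈ 0.024695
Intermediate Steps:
U = -1169
V(X) = X² (V(X) = X² + 0 = X²)
f(V(1))/19012 + U/(-47339) = 1/((189 + 1²)*19012) - 1169/(-47339) = (1/19012)/(189 + 1) - 1169*(-1/47339) = (1/19012)/190 + 1169/47339 = (1/190)*(1/19012) + 1169/47339 = 1/3612280 + 1169/47339 = 4222802659/171001722920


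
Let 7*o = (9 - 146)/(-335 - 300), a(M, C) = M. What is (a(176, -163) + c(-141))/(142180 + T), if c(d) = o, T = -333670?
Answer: -20063/21824950 ≈ -0.00091927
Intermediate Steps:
o = 137/4445 (o = ((9 - 146)/(-335 - 300))/7 = (-137/(-635))/7 = (-137*(-1/635))/7 = (1/7)*(137/635) = 137/4445 ≈ 0.030821)
c(d) = 137/4445
(a(176, -163) + c(-141))/(142180 + T) = (176 + 137/4445)/(142180 - 333670) = (782457/4445)/(-191490) = (782457/4445)*(-1/191490) = -20063/21824950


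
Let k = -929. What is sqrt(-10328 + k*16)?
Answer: 2*I*sqrt(6298) ≈ 158.72*I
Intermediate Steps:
sqrt(-10328 + k*16) = sqrt(-10328 - 929*16) = sqrt(-10328 - 14864) = sqrt(-25192) = 2*I*sqrt(6298)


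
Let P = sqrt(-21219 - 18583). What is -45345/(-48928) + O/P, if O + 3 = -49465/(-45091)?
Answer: 45345/48928 + 42904*I*sqrt(39802)/897355991 ≈ 0.92677 + 0.0095386*I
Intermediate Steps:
O = -85808/45091 (O = -3 - 49465/(-45091) = -3 - 49465*(-1/45091) = -3 + 49465/45091 = -85808/45091 ≈ -1.9030)
P = I*sqrt(39802) (P = sqrt(-39802) = I*sqrt(39802) ≈ 199.5*I)
-45345/(-48928) + O/P = -45345/(-48928) - 85808*(-I*sqrt(39802)/39802)/45091 = -45345*(-1/48928) - (-42904)*I*sqrt(39802)/897355991 = 45345/48928 + 42904*I*sqrt(39802)/897355991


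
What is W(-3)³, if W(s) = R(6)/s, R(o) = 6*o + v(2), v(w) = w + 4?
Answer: -2744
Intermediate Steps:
v(w) = 4 + w
R(o) = 6 + 6*o (R(o) = 6*o + (4 + 2) = 6*o + 6 = 6 + 6*o)
W(s) = 42/s (W(s) = (6 + 6*6)/s = (6 + 36)/s = 42/s)
W(-3)³ = (42/(-3))³ = (42*(-⅓))³ = (-14)³ = -2744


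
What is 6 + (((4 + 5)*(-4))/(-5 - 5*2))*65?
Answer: 162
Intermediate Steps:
6 + (((4 + 5)*(-4))/(-5 - 5*2))*65 = 6 + ((9*(-4))/(-5 - 10))*65 = 6 - 36/(-15)*65 = 6 - 36*(-1/15)*65 = 6 + (12/5)*65 = 6 + 156 = 162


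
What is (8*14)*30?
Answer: 3360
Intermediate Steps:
(8*14)*30 = 112*30 = 3360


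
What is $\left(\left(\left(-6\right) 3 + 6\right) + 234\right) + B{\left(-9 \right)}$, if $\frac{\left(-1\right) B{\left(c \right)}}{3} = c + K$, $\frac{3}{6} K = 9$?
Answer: $195$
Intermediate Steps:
$K = 18$ ($K = 2 \cdot 9 = 18$)
$B{\left(c \right)} = -54 - 3 c$ ($B{\left(c \right)} = - 3 \left(c + 18\right) = - 3 \left(18 + c\right) = -54 - 3 c$)
$\left(\left(\left(-6\right) 3 + 6\right) + 234\right) + B{\left(-9 \right)} = \left(\left(\left(-6\right) 3 + 6\right) + 234\right) - 27 = \left(\left(-18 + 6\right) + 234\right) + \left(-54 + 27\right) = \left(-12 + 234\right) - 27 = 222 - 27 = 195$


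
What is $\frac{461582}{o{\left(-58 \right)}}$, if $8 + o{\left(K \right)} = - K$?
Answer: $\frac{230791}{25} \approx 9231.6$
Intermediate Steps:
$o{\left(K \right)} = -8 - K$
$\frac{461582}{o{\left(-58 \right)}} = \frac{461582}{-8 - -58} = \frac{461582}{-8 + 58} = \frac{461582}{50} = 461582 \cdot \frac{1}{50} = \frac{230791}{25}$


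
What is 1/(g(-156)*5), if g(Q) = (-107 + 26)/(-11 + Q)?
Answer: 167/405 ≈ 0.41235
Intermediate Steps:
g(Q) = -81/(-11 + Q)
1/(g(-156)*5) = 1/(-81/(-11 - 156)*5) = 1/(-81/(-167)*5) = 1/(-81*(-1/167)*5) = 1/((81/167)*5) = 1/(405/167) = 167/405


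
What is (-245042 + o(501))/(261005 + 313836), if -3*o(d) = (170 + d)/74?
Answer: -54399995/127614702 ≈ -0.42628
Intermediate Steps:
o(d) = -85/111 - d/222 (o(d) = -(170 + d)/(3*74) = -(85/37 + d/74)/3 = -85/111 - d/222)
(-245042 + o(501))/(261005 + 313836) = (-245042 + (-85/111 - 1/222*501))/(261005 + 313836) = (-245042 + (-85/111 - 167/74))/574841 = (-245042 - 671/222)*(1/574841) = -54399995/222*1/574841 = -54399995/127614702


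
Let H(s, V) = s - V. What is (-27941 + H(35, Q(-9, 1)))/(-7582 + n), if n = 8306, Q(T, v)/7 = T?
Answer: -27843/724 ≈ -38.457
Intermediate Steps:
Q(T, v) = 7*T
(-27941 + H(35, Q(-9, 1)))/(-7582 + n) = (-27941 + (35 - 7*(-9)))/(-7582 + 8306) = (-27941 + (35 - 1*(-63)))/724 = (-27941 + (35 + 63))*(1/724) = (-27941 + 98)*(1/724) = -27843*1/724 = -27843/724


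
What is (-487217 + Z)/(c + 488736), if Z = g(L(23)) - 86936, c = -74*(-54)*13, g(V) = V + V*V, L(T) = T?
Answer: -573601/540684 ≈ -1.0609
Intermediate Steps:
g(V) = V + V²
c = 51948 (c = 3996*13 = 51948)
Z = -86384 (Z = 23*(1 + 23) - 86936 = 23*24 - 86936 = 552 - 86936 = -86384)
(-487217 + Z)/(c + 488736) = (-487217 - 86384)/(51948 + 488736) = -573601/540684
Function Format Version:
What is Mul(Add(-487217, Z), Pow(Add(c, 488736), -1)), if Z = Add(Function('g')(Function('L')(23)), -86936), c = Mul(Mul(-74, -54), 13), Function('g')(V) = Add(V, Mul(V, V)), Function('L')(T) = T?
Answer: Rational(-573601, 540684) ≈ -1.0609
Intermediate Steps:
Function('g')(V) = Add(V, Pow(V, 2))
c = 51948 (c = Mul(3996, 13) = 51948)
Z = -86384 (Z = Add(Mul(23, Add(1, 23)), -86936) = Add(Mul(23, 24), -86936) = Add(552, -86936) = -86384)
Mul(Add(-487217, Z), Pow(Add(c, 488736), -1)) = Mul(Add(-487217, -86384), Pow(Add(51948, 488736), -1)) = Mul(-573601, Pow(540684, -1)) = Mul(-573601, Rational(1, 540684)) = Rational(-573601, 540684)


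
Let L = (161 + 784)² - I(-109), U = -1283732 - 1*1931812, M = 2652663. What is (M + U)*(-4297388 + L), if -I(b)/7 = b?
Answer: 1916680728006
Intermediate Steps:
I(b) = -7*b
U = -3215544 (U = -1283732 - 1931812 = -3215544)
L = 892262 (L = (161 + 784)² - (-7)*(-109) = 945² - 1*763 = 893025 - 763 = 892262)
(M + U)*(-4297388 + L) = (2652663 - 3215544)*(-4297388 + 892262) = -562881*(-3405126) = 1916680728006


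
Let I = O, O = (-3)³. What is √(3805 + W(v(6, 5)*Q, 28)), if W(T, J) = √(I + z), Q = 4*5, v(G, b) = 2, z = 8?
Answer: √(3805 + I*√19) ≈ 61.685 + 0.0353*I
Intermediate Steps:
Q = 20
O = -27
I = -27
W(T, J) = I*√19 (W(T, J) = √(-27 + 8) = √(-19) = I*√19)
√(3805 + W(v(6, 5)*Q, 28)) = √(3805 + I*√19)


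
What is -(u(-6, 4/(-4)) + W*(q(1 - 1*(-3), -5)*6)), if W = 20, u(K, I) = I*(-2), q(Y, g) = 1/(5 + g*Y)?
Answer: 6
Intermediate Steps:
q(Y, g) = 1/(5 + Y*g)
u(K, I) = -2*I
-(u(-6, 4/(-4)) + W*(q(1 - 1*(-3), -5)*6)) = -(-8/(-4) + 20*(6/(5 + (1 - 1*(-3))*(-5)))) = -(-8*(-1)/4 + 20*(6/(5 + (1 + 3)*(-5)))) = -(-2*(-1) + 20*(6/(5 + 4*(-5)))) = -(2 + 20*(6/(5 - 20))) = -(2 + 20*(6/(-15))) = -(2 + 20*(-1/15*6)) = -(2 + 20*(-⅖)) = -(2 - 8) = -1*(-6) = 6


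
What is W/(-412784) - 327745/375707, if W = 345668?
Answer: -66289444839/38771459572 ≈ -1.7097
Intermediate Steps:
W/(-412784) - 327745/375707 = 345668/(-412784) - 327745/375707 = 345668*(-1/412784) - 327745*1/375707 = -86417/103196 - 327745/375707 = -66289444839/38771459572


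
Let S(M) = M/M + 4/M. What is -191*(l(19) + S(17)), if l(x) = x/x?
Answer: -7258/17 ≈ -426.94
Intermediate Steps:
S(M) = 1 + 4/M
l(x) = 1
-191*(l(19) + S(17)) = -191*(1 + (4 + 17)/17) = -191*(1 + (1/17)*21) = -191*(1 + 21/17) = -191*38/17 = -7258/17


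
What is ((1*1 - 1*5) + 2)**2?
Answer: 4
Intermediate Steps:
((1*1 - 1*5) + 2)**2 = ((1 - 5) + 2)**2 = (-4 + 2)**2 = (-2)**2 = 4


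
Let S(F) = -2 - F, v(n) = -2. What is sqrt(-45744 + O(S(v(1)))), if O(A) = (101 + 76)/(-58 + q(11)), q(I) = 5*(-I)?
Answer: 3*I*sqrt(64902793)/113 ≈ 213.88*I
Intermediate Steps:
q(I) = -5*I
O(A) = -177/113 (O(A) = (101 + 76)/(-58 - 5*11) = 177/(-58 - 55) = 177/(-113) = 177*(-1/113) = -177/113)
sqrt(-45744 + O(S(v(1)))) = sqrt(-45744 - 177/113) = sqrt(-5169249/113) = 3*I*sqrt(64902793)/113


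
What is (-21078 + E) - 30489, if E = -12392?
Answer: -63959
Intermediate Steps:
(-21078 + E) - 30489 = (-21078 - 12392) - 30489 = -33470 - 30489 = -63959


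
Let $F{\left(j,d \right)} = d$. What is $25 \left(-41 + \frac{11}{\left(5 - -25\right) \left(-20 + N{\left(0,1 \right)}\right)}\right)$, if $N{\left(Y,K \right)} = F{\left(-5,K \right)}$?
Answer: $- \frac{116905}{114} \approx -1025.5$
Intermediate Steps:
$N{\left(Y,K \right)} = K$
$25 \left(-41 + \frac{11}{\left(5 - -25\right) \left(-20 + N{\left(0,1 \right)}\right)}\right) = 25 \left(-41 + \frac{11}{\left(5 - -25\right) \left(-20 + 1\right)}\right) = 25 \left(-41 + \frac{11}{\left(5 + 25\right) \left(-19\right)}\right) = 25 \left(-41 + \frac{11}{30 \left(-19\right)}\right) = 25 \left(-41 + \frac{11}{-570}\right) = 25 \left(-41 + 11 \left(- \frac{1}{570}\right)\right) = 25 \left(-41 - \frac{11}{570}\right) = 25 \left(- \frac{23381}{570}\right) = - \frac{116905}{114}$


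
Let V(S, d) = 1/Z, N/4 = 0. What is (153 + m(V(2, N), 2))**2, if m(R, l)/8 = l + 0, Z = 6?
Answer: 28561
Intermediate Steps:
N = 0 (N = 4*0 = 0)
V(S, d) = 1/6
m(R, l) = 8*l (m(R, l) = 8*(l + 0) = 8*l)
(153 + m(V(2, N), 2))**2 = (153 + 8*2)**2 = (153 + 16)**2 = 169**2 = 28561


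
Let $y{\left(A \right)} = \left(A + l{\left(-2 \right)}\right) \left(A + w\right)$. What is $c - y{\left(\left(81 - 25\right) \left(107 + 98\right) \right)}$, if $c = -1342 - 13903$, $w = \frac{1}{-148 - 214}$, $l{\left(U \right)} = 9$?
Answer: $- \frac{47751033841}{362} \approx -1.3191 \cdot 10^{8}$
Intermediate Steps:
$w = - \frac{1}{362}$ ($w = \frac{1}{-362} = - \frac{1}{362} \approx -0.0027624$)
$c = -15245$
$y{\left(A \right)} = \left(9 + A\right) \left(- \frac{1}{362} + A\right)$ ($y{\left(A \right)} = \left(A + 9\right) \left(A - \frac{1}{362}\right) = \left(9 + A\right) \left(- \frac{1}{362} + A\right)$)
$c - y{\left(\left(81 - 25\right) \left(107 + 98\right) \right)} = -15245 - \left(- \frac{9}{362} + \left(\left(81 - 25\right) \left(107 + 98\right)\right)^{2} + \frac{3257 \left(81 - 25\right) \left(107 + 98\right)}{362}\right) = -15245 - \left(- \frac{9}{362} + \left(56 \cdot 205\right)^{2} + \frac{3257 \cdot 56 \cdot 205}{362}\right) = -15245 - \left(- \frac{9}{362} + 11480^{2} + \frac{3257}{362} \cdot 11480\right) = -15245 - \left(- \frac{9}{362} + 131790400 + \frac{18695180}{181}\right) = -15245 - \frac{47745515151}{362} = - \frac{47751033841}{362}$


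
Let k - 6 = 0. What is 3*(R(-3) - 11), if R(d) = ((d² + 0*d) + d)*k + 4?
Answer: 87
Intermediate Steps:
k = 6 (k = 6 + 0 = 6)
R(d) = 4 + 6*d + 6*d² (R(d) = ((d² + 0*d) + d)*6 + 4 = ((d² + 0) + d)*6 + 4 = (d² + d)*6 + 4 = (d + d²)*6 + 4 = (6*d + 6*d²) + 4 = 4 + 6*d + 6*d²)
3*(R(-3) - 11) = 3*((4 + 6*(-3) + 6*(-3)²) - 11) = 3*((4 - 18 + 6*9) - 11) = 3*((4 - 18 + 54) - 11) = 3*(40 - 11) = 3*29 = 87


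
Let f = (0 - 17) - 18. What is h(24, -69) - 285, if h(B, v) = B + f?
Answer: -296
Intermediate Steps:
f = -35 (f = -17 - 18 = -35)
h(B, v) = -35 + B (h(B, v) = B - 35 = -35 + B)
h(24, -69) - 285 = (-35 + 24) - 285 = -11 - 285 = -296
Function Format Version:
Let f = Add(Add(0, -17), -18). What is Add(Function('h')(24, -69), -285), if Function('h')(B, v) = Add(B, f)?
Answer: -296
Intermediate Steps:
f = -35 (f = Add(-17, -18) = -35)
Function('h')(B, v) = Add(-35, B) (Function('h')(B, v) = Add(B, -35) = Add(-35, B))
Add(Function('h')(24, -69), -285) = Add(Add(-35, 24), -285) = Add(-11, -285) = -296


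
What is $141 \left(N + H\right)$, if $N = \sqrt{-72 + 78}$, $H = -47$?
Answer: $-6627 + 141 \sqrt{6} \approx -6281.6$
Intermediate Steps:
$N = \sqrt{6} \approx 2.4495$
$141 \left(N + H\right) = 141 \left(\sqrt{6} - 47\right) = 141 \left(-47 + \sqrt{6}\right) = -6627 + 141 \sqrt{6}$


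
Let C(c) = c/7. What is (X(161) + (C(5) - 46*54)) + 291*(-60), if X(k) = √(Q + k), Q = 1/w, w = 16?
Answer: -139603/7 + √2577/4 ≈ -19931.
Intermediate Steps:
C(c) = c/7 (C(c) = c*(⅐) = c/7)
Q = 1/16 ≈ 0.062500
X(k) = √(1/16 + k)
(X(161) + (C(5) - 46*54)) + 291*(-60) = (√(1 + 16*161)/4 + ((⅐)*5 - 46*54)) + 291*(-60) = (√(1 + 2576)/4 + (5/7 - 2484)) - 17460 = (√2577/4 - 17383/7) - 17460 = (-17383/7 + √2577/4) - 17460 = -139603/7 + √2577/4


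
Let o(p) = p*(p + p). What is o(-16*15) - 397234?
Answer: -282034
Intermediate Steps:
o(p) = 2*p² (o(p) = p*(2*p) = 2*p²)
o(-16*15) - 397234 = 2*(-16*15)² - 397234 = 2*(-240)² - 397234 = 2*57600 - 397234 = 115200 - 397234 = -282034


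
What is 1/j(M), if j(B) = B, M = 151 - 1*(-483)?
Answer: 1/634 ≈ 0.0015773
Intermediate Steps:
M = 634 (M = 151 + 483 = 634)
1/j(M) = 1/634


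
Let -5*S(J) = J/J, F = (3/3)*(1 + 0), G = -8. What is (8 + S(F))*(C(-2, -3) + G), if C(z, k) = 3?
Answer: -39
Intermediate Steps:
F = 1 (F = (3*(⅓))*1 = 1*1 = 1)
S(J) = -⅕ (S(J) = -J/(5*J) = -⅕*1 = -⅕)
(8 + S(F))*(C(-2, -3) + G) = (8 - ⅕)*(3 - 8) = (39/5)*(-5) = -39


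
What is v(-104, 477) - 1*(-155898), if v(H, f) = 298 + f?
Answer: 156673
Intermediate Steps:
v(-104, 477) - 1*(-155898) = (298 + 477) - 1*(-155898) = 775 + 155898 = 156673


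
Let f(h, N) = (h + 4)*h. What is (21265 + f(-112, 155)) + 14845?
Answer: 48206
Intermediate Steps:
f(h, N) = h*(4 + h) (f(h, N) = (4 + h)*h = h*(4 + h))
(21265 + f(-112, 155)) + 14845 = (21265 - 112*(4 - 112)) + 14845 = (21265 - 112*(-108)) + 14845 = (21265 + 12096) + 14845 = 33361 + 14845 = 48206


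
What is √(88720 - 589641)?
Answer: I*√500921 ≈ 707.76*I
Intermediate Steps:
√(88720 - 589641) = √(-500921) = I*√500921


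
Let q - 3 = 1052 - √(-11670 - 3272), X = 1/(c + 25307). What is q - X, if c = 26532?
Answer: 54690144/51839 - I*√14942 ≈ 1055.0 - 122.24*I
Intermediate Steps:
X = 1/51839 (X = 1/(26532 + 25307) = 1/51839 ≈ 1.9290e-5)
q = 1055 - I*√14942 (q = 3 + (1052 - √(-11670 - 3272)) = 3 + (1052 - √(-14942)) = 3 + (1052 - I*√14942) = 1055 - I*√14942 ≈ 1055.0 - 122.24*I)
q - X = (1055 - I*√14942) - 1*1/51839 = (1055 - I*√14942) - 1/51839 = 54690144/51839 - I*√14942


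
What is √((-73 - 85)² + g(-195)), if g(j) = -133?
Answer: 3*√2759 ≈ 157.58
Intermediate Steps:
√((-73 - 85)² + g(-195)) = √((-73 - 85)² - 133) = √((-158)² - 133) = √(24964 - 133) = √24831 = 3*√2759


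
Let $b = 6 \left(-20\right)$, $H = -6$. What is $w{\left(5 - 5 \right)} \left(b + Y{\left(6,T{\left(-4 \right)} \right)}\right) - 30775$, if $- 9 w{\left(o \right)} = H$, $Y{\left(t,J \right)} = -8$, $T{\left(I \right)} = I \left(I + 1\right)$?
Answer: $- \frac{92581}{3} \approx -30860.0$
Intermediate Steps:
$T{\left(I \right)} = I \left(1 + I\right)$
$w{\left(o \right)} = \frac{2}{3}$ ($w{\left(o \right)} = \left(- \frac{1}{9}\right) \left(-6\right) = \frac{2}{3}$)
$b = -120$
$w{\left(5 - 5 \right)} \left(b + Y{\left(6,T{\left(-4 \right)} \right)}\right) - 30775 = \frac{2 \left(-120 - 8\right)}{3} - 30775 = \frac{2}{3} \left(-128\right) - 30775 = - \frac{256}{3} - 30775 = - \frac{92581}{3}$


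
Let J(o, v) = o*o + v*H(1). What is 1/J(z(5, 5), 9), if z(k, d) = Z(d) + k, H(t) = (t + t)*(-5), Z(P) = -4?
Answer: -1/89 ≈ -0.011236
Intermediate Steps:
H(t) = -10*t (H(t) = (2*t)*(-5) = -10*t)
z(k, d) = -4 + k
J(o, v) = o**2 - 10*v (J(o, v) = o*o + v*(-10*1) = o**2 + v*(-10) = o**2 - 10*v)
1/J(z(5, 5), 9) = 1/((-4 + 5)**2 - 10*9) = 1/(1**2 - 90) = 1/(1 - 90) = 1/(-89) = -1/89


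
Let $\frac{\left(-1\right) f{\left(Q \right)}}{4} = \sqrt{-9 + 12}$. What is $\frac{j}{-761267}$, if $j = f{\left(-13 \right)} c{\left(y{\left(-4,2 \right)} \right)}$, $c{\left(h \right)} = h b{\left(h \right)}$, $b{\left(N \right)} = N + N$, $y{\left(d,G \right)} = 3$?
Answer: $\frac{72 \sqrt{3}}{761267} \approx 0.00016382$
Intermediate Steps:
$b{\left(N \right)} = 2 N$
$c{\left(h \right)} = 2 h^{2}$ ($c{\left(h \right)} = h 2 h = 2 h^{2}$)
$f{\left(Q \right)} = - 4 \sqrt{3}$ ($f{\left(Q \right)} = - 4 \sqrt{-9 + 12} = - 4 \sqrt{3}$)
$j = - 72 \sqrt{3}$ ($j = - 4 \sqrt{3} \cdot 2 \cdot 3^{2} = - 4 \sqrt{3} \cdot 2 \cdot 9 = - 4 \sqrt{3} \cdot 18 = - 72 \sqrt{3} \approx -124.71$)
$\frac{j}{-761267} = \frac{\left(-72\right) \sqrt{3}}{-761267} = - 72 \sqrt{3} \left(- \frac{1}{761267}\right) = \frac{72 \sqrt{3}}{761267}$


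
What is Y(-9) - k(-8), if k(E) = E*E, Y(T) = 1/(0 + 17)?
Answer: -1087/17 ≈ -63.941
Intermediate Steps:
Y(T) = 1/17
k(E) = E²
Y(-9) - k(-8) = 1/17 - 1*(-8)² = 1/17 - 1*64 = 1/17 - 64 = -1087/17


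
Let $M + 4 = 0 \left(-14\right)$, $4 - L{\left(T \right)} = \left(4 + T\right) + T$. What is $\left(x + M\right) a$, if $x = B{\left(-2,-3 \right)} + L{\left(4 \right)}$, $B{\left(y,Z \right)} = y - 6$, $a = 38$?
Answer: $-760$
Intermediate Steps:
$B{\left(y,Z \right)} = -6 + y$ ($B{\left(y,Z \right)} = y - 6 = -6 + y$)
$L{\left(T \right)} = - 2 T$ ($L{\left(T \right)} = 4 - \left(\left(4 + T\right) + T\right) = 4 - \left(4 + 2 T\right) = - 2 T$)
$M = -4$ ($M = -4 + 0 \left(-14\right) = -4 + 0 = -4$)
$x = -16$ ($x = \left(-6 - 2\right) - 8 = -8 - 8 = -16$)
$\left(x + M\right) a = \left(-16 - 4\right) 38 = \left(-20\right) 38 = -760$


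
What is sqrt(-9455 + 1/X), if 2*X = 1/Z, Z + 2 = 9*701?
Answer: 9*sqrt(39) ≈ 56.205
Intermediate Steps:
Z = 6307 (Z = -2 + 9*701 = -2 + 6309 = 6307)
X = 1/12614 (X = (1/2)/6307 = (1/2)*(1/6307) = 1/12614 ≈ 7.9277e-5)
sqrt(-9455 + 1/X) = sqrt(-9455 + 1/(1/12614)) = sqrt(-9455 + 12614) = sqrt(3159) = 9*sqrt(39)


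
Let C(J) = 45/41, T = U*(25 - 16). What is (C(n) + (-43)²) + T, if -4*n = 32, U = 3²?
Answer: 79175/41 ≈ 1931.1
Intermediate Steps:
U = 9
n = -8 (n = -¼*32 = -8)
T = 81 (T = 9*(25 - 16) = 9*9 = 81)
C(J) = 45/41 (C(J) = 45*(1/41) = 45/41)
(C(n) + (-43)²) + T = (45/41 + (-43)²) + 81 = (45/41 + 1849) + 81 = 75854/41 + 81 = 79175/41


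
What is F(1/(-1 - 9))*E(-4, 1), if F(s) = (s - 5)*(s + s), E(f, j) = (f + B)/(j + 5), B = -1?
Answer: -17/20 ≈ -0.85000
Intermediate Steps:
E(f, j) = (-1 + f)/(5 + j) (E(f, j) = (f - 1)/(j + 5) = (-1 + f)/(5 + j))
F(s) = 2*s*(-5 + s) (F(s) = (-5 + s)*(2*s) = 2*s*(-5 + s))
F(1/(-1 - 9))*E(-4, 1) = (2*(-5 + 1/(-1 - 9))/(-1 - 9))*((-1 - 4)/(5 + 1)) = (2*(-5 + 1/(-10))/(-10))*(-5/6) = (2*(-⅒)*(-5 - ⅒))*((⅙)*(-5)) = (2*(-⅒)*(-51/10))*(-⅚) = (51/50)*(-⅚) = -17/20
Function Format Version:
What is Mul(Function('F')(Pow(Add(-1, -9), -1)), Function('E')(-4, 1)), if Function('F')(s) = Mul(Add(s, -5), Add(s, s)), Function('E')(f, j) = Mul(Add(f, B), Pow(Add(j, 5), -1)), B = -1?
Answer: Rational(-17, 20) ≈ -0.85000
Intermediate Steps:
Function('E')(f, j) = Mul(Pow(Add(5, j), -1), Add(-1, f)) (Function('E')(f, j) = Mul(Add(f, -1), Pow(Add(j, 5), -1)) = Mul(Add(-1, f), Pow(Add(5, j), -1)) = Mul(Pow(Add(5, j), -1), Add(-1, f)))
Function('F')(s) = Mul(2, s, Add(-5, s)) (Function('F')(s) = Mul(Add(-5, s), Mul(2, s)) = Mul(2, s, Add(-5, s)))
Mul(Function('F')(Pow(Add(-1, -9), -1)), Function('E')(-4, 1)) = Mul(Mul(2, Pow(Add(-1, -9), -1), Add(-5, Pow(Add(-1, -9), -1))), Mul(Pow(Add(5, 1), -1), Add(-1, -4))) = Mul(Mul(2, Pow(-10, -1), Add(-5, Pow(-10, -1))), Mul(Pow(6, -1), -5)) = Mul(Mul(2, Rational(-1, 10), Add(-5, Rational(-1, 10))), Mul(Rational(1, 6), -5)) = Mul(Mul(2, Rational(-1, 10), Rational(-51, 10)), Rational(-5, 6)) = Mul(Rational(51, 50), Rational(-5, 6)) = Rational(-17, 20)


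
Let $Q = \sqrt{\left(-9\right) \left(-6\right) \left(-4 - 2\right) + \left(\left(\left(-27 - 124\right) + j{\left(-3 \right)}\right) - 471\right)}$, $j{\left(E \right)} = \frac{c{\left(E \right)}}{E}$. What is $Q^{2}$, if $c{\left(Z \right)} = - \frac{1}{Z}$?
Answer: $- \frac{8515}{9} \approx -946.11$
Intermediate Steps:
$j{\left(E \right)} = - \frac{1}{E^{2}}$ ($j{\left(E \right)} = \frac{\left(-1\right) \frac{1}{E}}{E} = - \frac{1}{E^{2}}$)
$Q = \frac{i \sqrt{8515}}{3}$ ($Q = \sqrt{\left(-9\right) \left(-6\right) \left(-4 - 2\right) - \frac{5599}{9}} = \sqrt{54 \left(-6\right) - \frac{5599}{9}} = \sqrt{-324 - \frac{5599}{9}} = \sqrt{- \frac{8515}{9}} = \frac{i \sqrt{8515}}{3} \approx 30.759 i$)
$Q^{2} = \left(\frac{i \sqrt{8515}}{3}\right)^{2} = - \frac{8515}{9}$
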